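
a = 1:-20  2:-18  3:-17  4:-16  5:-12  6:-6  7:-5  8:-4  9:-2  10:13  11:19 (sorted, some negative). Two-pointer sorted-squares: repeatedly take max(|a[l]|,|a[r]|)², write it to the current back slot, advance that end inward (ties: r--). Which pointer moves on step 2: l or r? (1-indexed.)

l=1 r=11: |-20|>|19| out[11]=400, l++
l=2 r=11: |-18|<=|19| out[10]=361, r--

r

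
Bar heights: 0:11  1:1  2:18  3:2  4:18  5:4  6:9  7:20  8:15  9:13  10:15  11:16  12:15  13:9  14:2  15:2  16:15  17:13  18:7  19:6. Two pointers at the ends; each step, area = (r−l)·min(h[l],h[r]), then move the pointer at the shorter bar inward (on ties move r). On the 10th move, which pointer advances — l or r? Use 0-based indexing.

r

l=0 r=19: min(11,6)*19=114 best=114 *, r--
l=0 r=18: min(11,7)*18=126 best=126 *, r--
l=0 r=17: min(11,13)*17=187 best=187 *, l++
l=1 r=17: min(1,13)*16=16 best=187, l++
l=2 r=17: min(18,13)*15=195 best=195 *, r--
l=2 r=16: min(18,15)*14=210 best=210 *, r--
l=2 r=15: min(18,2)*13=26 best=210, r--
l=2 r=14: min(18,2)*12=24 best=210, r--
l=2 r=13: min(18,9)*11=99 best=210, r--
l=2 r=12: min(18,15)*10=150 best=210, r--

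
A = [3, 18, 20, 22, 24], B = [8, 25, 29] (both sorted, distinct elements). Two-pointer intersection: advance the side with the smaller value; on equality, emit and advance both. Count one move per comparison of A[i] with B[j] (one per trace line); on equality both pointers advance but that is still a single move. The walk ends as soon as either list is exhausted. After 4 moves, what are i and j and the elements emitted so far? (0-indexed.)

[i=0,j=0] 3<8 → i++
[i=1,j=0] 18>8 → j++
[i=1,j=1] 18<25 → i++
[i=2,j=1] 20<25 → i++

i=3, j=1, emitted=[]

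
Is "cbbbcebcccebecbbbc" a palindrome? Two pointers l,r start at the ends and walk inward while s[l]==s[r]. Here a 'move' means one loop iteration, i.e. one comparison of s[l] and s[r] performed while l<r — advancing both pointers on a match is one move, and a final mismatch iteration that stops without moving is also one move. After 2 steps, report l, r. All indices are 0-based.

[0,17] 'c'=='c' → l++,r--
[1,16] 'b'=='b' → l++,r--

l=2, r=15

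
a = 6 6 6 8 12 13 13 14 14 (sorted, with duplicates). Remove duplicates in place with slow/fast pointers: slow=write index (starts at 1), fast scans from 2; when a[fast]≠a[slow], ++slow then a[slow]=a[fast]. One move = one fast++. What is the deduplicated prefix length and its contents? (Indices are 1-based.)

length 5; prefix = [6, 8, 12, 13, 14]

(s=1,f=2) a[fast]=6=a[slow] dup → fast++
(s=1,f=3) a[fast]=6=a[slow] dup → fast++
(s=1,f=4) a[fast]=8≠a[slow]=6 write a[2]=8 → slow++,fast++
(s=2,f=5) a[fast]=12≠a[slow]=8 write a[3]=12 → slow++,fast++
(s=3,f=6) a[fast]=13≠a[slow]=12 write a[4]=13 → slow++,fast++
(s=4,f=7) a[fast]=13=a[slow] dup → fast++
(s=4,f=8) a[fast]=14≠a[slow]=13 write a[5]=14 → slow++,fast++
(s=5,f=9) a[fast]=14=a[slow] dup → fast++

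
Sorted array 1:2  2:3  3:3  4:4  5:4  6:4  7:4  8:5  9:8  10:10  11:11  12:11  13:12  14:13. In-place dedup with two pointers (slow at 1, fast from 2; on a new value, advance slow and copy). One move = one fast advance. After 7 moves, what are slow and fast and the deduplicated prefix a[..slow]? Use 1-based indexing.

slow=1 fast=2: a[fast]=3≠a[slow]=2 write a[2]=3, slow++,fast++
slow=2 fast=3: a[fast]=3=a[slow] dup, fast++
slow=2 fast=4: a[fast]=4≠a[slow]=3 write a[3]=4, slow++,fast++
slow=3 fast=5: a[fast]=4=a[slow] dup, fast++
slow=3 fast=6: a[fast]=4=a[slow] dup, fast++
slow=3 fast=7: a[fast]=4=a[slow] dup, fast++
slow=3 fast=8: a[fast]=5≠a[slow]=4 write a[4]=5, slow++,fast++

slow=4, fast=9, prefix=[2, 3, 4, 5]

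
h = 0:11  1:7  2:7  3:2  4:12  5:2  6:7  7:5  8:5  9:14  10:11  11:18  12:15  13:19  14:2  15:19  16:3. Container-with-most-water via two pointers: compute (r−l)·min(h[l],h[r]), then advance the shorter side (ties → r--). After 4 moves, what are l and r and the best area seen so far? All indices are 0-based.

l=3, r=15, best area=165

l=0 r=16: min(11,3)*16=48 best=48 *, r--
l=0 r=15: min(11,19)*15=165 best=165 *, l++
l=1 r=15: min(7,19)*14=98 best=165, l++
l=2 r=15: min(7,19)*13=91 best=165, l++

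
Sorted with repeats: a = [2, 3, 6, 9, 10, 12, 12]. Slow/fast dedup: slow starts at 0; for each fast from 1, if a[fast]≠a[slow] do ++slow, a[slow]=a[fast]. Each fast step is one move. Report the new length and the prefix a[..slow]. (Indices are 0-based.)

(s=0,f=1) a[fast]=3≠a[slow]=2 write a[1]=3 → slow++,fast++
(s=1,f=2) a[fast]=6≠a[slow]=3 write a[2]=6 → slow++,fast++
(s=2,f=3) a[fast]=9≠a[slow]=6 write a[3]=9 → slow++,fast++
(s=3,f=4) a[fast]=10≠a[slow]=9 write a[4]=10 → slow++,fast++
(s=4,f=5) a[fast]=12≠a[slow]=10 write a[5]=12 → slow++,fast++
(s=5,f=6) a[fast]=12=a[slow] dup → fast++

length 6; prefix = [2, 3, 6, 9, 10, 12]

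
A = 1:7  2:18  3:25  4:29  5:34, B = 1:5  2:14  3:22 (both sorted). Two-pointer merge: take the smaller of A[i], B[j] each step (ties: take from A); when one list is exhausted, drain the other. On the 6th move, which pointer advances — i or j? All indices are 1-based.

[i=1,j=1] A[i]=7>B[j]=5 take 5 → j++
[i=1,j=2] A[i]=7<=B[j]=14 take 7 → i++
[i=2,j=2] A[i]=18>B[j]=14 take 14 → j++
[i=2,j=3] A[i]=18<=B[j]=22 take 18 → i++
[i=3,j=3] A[i]=25>B[j]=22 take 22 → j++
[i=3,j=4] B done, take A[i]=25 → i++

i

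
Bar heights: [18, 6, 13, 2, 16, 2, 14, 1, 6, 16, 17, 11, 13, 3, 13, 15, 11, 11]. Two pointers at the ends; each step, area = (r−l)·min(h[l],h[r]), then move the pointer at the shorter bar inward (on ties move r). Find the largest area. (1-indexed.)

[1,18] min(18,11)*17=187 best=187 * → r--
[1,17] min(18,11)*16=176 best=187 → r--
[1,16] min(18,15)*15=225 best=225 * → r--
[1,15] min(18,13)*14=182 best=225 → r--
[1,14] min(18,3)*13=39 best=225 → r--
[1,13] min(18,13)*12=156 best=225 → r--
[1,12] min(18,11)*11=121 best=225 → r--
[1,11] min(18,17)*10=170 best=225 → r--
[1,10] min(18,16)*9=144 best=225 → r--
[1,9] min(18,6)*8=48 best=225 → r--
[1,8] min(18,1)*7=7 best=225 → r--
[1,7] min(18,14)*6=84 best=225 → r--
[1,6] min(18,2)*5=10 best=225 → r--
[1,5] min(18,16)*4=64 best=225 → r--
[1,4] min(18,2)*3=6 best=225 → r--
[1,3] min(18,13)*2=26 best=225 → r--
[1,2] min(18,6)*1=6 best=225 → r--

max area = 225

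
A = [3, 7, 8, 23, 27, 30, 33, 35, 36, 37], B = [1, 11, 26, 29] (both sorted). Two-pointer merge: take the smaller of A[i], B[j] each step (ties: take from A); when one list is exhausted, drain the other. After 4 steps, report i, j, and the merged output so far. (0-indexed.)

[i=0,j=0] A[i]=3>B[j]=1 take 1 → j++
[i=0,j=1] A[i]=3<=B[j]=11 take 3 → i++
[i=1,j=1] A[i]=7<=B[j]=11 take 7 → i++
[i=2,j=1] A[i]=8<=B[j]=11 take 8 → i++

i=3, j=1, merged so far=[1, 3, 7, 8]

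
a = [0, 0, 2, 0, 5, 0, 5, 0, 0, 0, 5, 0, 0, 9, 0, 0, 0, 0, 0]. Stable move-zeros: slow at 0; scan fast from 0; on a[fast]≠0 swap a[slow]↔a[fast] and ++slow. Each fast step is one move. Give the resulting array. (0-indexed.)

[2, 5, 5, 5, 9, 0, 0, 0, 0, 0, 0, 0, 0, 0, 0, 0, 0, 0, 0]

(s=0,f=0) a[fast]=0 → fast++
(s=0,f=1) a[fast]=0 → fast++
(s=0,f=2) a[fast]=2≠0 swap→a[0]=2 → slow++,fast++
(s=1,f=3) a[fast]=0 → fast++
(s=1,f=4) a[fast]=5≠0 swap→a[1]=5 → slow++,fast++
(s=2,f=5) a[fast]=0 → fast++
(s=2,f=6) a[fast]=5≠0 swap→a[2]=5 → slow++,fast++
(s=3,f=7) a[fast]=0 → fast++
(s=3,f=8) a[fast]=0 → fast++
(s=3,f=9) a[fast]=0 → fast++
(s=3,f=10) a[fast]=5≠0 swap→a[3]=5 → slow++,fast++
(s=4,f=11) a[fast]=0 → fast++
(s=4,f=12) a[fast]=0 → fast++
(s=4,f=13) a[fast]=9≠0 swap→a[4]=9 → slow++,fast++
(s=5,f=14) a[fast]=0 → fast++
(s=5,f=15) a[fast]=0 → fast++
(s=5,f=16) a[fast]=0 → fast++
(s=5,f=17) a[fast]=0 → fast++
(s=5,f=18) a[fast]=0 → fast++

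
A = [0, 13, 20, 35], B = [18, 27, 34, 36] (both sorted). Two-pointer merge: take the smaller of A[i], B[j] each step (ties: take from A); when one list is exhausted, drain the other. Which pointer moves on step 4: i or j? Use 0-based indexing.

[i=0,j=0] A[i]=0<=B[j]=18 take 0 → i++
[i=1,j=0] A[i]=13<=B[j]=18 take 13 → i++
[i=2,j=0] A[i]=20>B[j]=18 take 18 → j++
[i=2,j=1] A[i]=20<=B[j]=27 take 20 → i++

i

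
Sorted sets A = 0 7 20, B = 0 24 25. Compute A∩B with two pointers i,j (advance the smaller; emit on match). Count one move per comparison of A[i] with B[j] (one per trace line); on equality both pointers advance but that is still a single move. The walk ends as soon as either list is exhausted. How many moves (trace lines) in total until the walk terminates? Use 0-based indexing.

i=0 j=0: 0==0 emit, i++,j++
i=1 j=1: 7<24, i++
i=2 j=1: 20<24, i++

3 moves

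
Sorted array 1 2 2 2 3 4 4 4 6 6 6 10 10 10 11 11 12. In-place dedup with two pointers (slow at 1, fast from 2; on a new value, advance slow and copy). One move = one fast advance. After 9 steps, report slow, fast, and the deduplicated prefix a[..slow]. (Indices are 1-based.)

(s=1,f=2) a[fast]=2≠a[slow]=1 write a[2]=2 → slow++,fast++
(s=2,f=3) a[fast]=2=a[slow] dup → fast++
(s=2,f=4) a[fast]=2=a[slow] dup → fast++
(s=2,f=5) a[fast]=3≠a[slow]=2 write a[3]=3 → slow++,fast++
(s=3,f=6) a[fast]=4≠a[slow]=3 write a[4]=4 → slow++,fast++
(s=4,f=7) a[fast]=4=a[slow] dup → fast++
(s=4,f=8) a[fast]=4=a[slow] dup → fast++
(s=4,f=9) a[fast]=6≠a[slow]=4 write a[5]=6 → slow++,fast++
(s=5,f=10) a[fast]=6=a[slow] dup → fast++

slow=5, fast=11, prefix=[1, 2, 3, 4, 6]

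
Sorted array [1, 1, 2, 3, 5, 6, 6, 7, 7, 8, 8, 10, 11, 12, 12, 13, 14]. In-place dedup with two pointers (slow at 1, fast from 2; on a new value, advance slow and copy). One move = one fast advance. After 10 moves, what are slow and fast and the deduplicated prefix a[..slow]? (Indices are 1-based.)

slow=7, fast=12, prefix=[1, 2, 3, 5, 6, 7, 8]

(s=1,f=2) a[fast]=1=a[slow] dup → fast++
(s=1,f=3) a[fast]=2≠a[slow]=1 write a[2]=2 → slow++,fast++
(s=2,f=4) a[fast]=3≠a[slow]=2 write a[3]=3 → slow++,fast++
(s=3,f=5) a[fast]=5≠a[slow]=3 write a[4]=5 → slow++,fast++
(s=4,f=6) a[fast]=6≠a[slow]=5 write a[5]=6 → slow++,fast++
(s=5,f=7) a[fast]=6=a[slow] dup → fast++
(s=5,f=8) a[fast]=7≠a[slow]=6 write a[6]=7 → slow++,fast++
(s=6,f=9) a[fast]=7=a[slow] dup → fast++
(s=6,f=10) a[fast]=8≠a[slow]=7 write a[7]=8 → slow++,fast++
(s=7,f=11) a[fast]=8=a[slow] dup → fast++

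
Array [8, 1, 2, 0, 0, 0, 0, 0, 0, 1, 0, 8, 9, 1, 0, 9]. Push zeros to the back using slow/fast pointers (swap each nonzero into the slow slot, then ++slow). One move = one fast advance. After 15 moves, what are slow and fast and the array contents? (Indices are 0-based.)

slow=7, fast=15, a=[8, 1, 2, 1, 8, 9, 1, 0, 0, 0, 0, 0, 0, 0, 0, 9]

(s=0,f=0) a[fast]=8≠0 swap→a[0]=8 → slow++,fast++
(s=1,f=1) a[fast]=1≠0 swap→a[1]=1 → slow++,fast++
(s=2,f=2) a[fast]=2≠0 swap→a[2]=2 → slow++,fast++
(s=3,f=3) a[fast]=0 → fast++
(s=3,f=4) a[fast]=0 → fast++
(s=3,f=5) a[fast]=0 → fast++
(s=3,f=6) a[fast]=0 → fast++
(s=3,f=7) a[fast]=0 → fast++
(s=3,f=8) a[fast]=0 → fast++
(s=3,f=9) a[fast]=1≠0 swap→a[3]=1 → slow++,fast++
(s=4,f=10) a[fast]=0 → fast++
(s=4,f=11) a[fast]=8≠0 swap→a[4]=8 → slow++,fast++
(s=5,f=12) a[fast]=9≠0 swap→a[5]=9 → slow++,fast++
(s=6,f=13) a[fast]=1≠0 swap→a[6]=1 → slow++,fast++
(s=7,f=14) a[fast]=0 → fast++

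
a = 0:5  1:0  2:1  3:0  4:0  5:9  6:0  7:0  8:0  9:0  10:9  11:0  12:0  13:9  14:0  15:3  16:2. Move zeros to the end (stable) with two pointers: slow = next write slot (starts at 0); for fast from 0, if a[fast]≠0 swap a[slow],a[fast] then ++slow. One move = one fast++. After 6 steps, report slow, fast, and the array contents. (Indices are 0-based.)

slow=0 fast=0: a[fast]=5≠0 swap→a[0]=5, slow++,fast++
slow=1 fast=1: a[fast]=0, fast++
slow=1 fast=2: a[fast]=1≠0 swap→a[1]=1, slow++,fast++
slow=2 fast=3: a[fast]=0, fast++
slow=2 fast=4: a[fast]=0, fast++
slow=2 fast=5: a[fast]=9≠0 swap→a[2]=9, slow++,fast++

slow=3, fast=6, a=[5, 1, 9, 0, 0, 0, 0, 0, 0, 0, 9, 0, 0, 9, 0, 3, 2]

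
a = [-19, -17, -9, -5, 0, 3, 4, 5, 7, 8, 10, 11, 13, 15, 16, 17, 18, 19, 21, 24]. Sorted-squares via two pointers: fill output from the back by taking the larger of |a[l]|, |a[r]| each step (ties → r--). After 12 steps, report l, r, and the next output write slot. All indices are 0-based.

l=0 r=19: |-19|<=|24| out[19]=576, r--
l=0 r=18: |-19|<=|21| out[18]=441, r--
l=0 r=17: |-19|<=|19| out[17]=361, r--
l=0 r=16: |-19|>|18| out[16]=361, l++
l=1 r=16: |-17|<=|18| out[15]=324, r--
l=1 r=15: |-17|<=|17| out[14]=289, r--
l=1 r=14: |-17|>|16| out[13]=289, l++
l=2 r=14: |-9|<=|16| out[12]=256, r--
l=2 r=13: |-9|<=|15| out[11]=225, r--
l=2 r=12: |-9|<=|13| out[10]=169, r--
l=2 r=11: |-9|<=|11| out[9]=121, r--
l=2 r=10: |-9|<=|10| out[8]=100, r--

l=2, r=9, next write slot=7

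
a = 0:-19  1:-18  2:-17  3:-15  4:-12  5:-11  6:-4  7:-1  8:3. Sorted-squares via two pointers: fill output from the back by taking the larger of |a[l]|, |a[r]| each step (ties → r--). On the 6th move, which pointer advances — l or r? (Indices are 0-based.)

[0,8] |-19|>|3| out[8]=361 → l++
[1,8] |-18|>|3| out[7]=324 → l++
[2,8] |-17|>|3| out[6]=289 → l++
[3,8] |-15|>|3| out[5]=225 → l++
[4,8] |-12|>|3| out[4]=144 → l++
[5,8] |-11|>|3| out[3]=121 → l++

l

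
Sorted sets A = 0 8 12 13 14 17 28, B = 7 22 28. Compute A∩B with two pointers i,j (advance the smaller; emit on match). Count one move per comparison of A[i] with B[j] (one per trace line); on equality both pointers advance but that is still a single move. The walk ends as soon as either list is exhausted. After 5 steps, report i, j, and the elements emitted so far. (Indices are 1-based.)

i=5, j=2, emitted=[]

i=1 j=1: 0<7, i++
i=2 j=1: 8>7, j++
i=2 j=2: 8<22, i++
i=3 j=2: 12<22, i++
i=4 j=2: 13<22, i++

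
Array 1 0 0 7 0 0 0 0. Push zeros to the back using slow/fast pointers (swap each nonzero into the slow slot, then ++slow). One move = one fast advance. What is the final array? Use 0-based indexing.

[1, 7, 0, 0, 0, 0, 0, 0]

(s=0,f=0) a[fast]=1≠0 swap→a[0]=1 → slow++,fast++
(s=1,f=1) a[fast]=0 → fast++
(s=1,f=2) a[fast]=0 → fast++
(s=1,f=3) a[fast]=7≠0 swap→a[1]=7 → slow++,fast++
(s=2,f=4) a[fast]=0 → fast++
(s=2,f=5) a[fast]=0 → fast++
(s=2,f=6) a[fast]=0 → fast++
(s=2,f=7) a[fast]=0 → fast++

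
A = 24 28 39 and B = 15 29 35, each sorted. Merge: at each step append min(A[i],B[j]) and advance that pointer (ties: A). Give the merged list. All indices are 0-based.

[i=0,j=0] A[i]=24>B[j]=15 take 15 → j++
[i=0,j=1] A[i]=24<=B[j]=29 take 24 → i++
[i=1,j=1] A[i]=28<=B[j]=29 take 28 → i++
[i=2,j=1] A[i]=39>B[j]=29 take 29 → j++
[i=2,j=2] A[i]=39>B[j]=35 take 35 → j++
[i=2,j=3] B done, take A[i]=39 → i++

[15, 24, 28, 29, 35, 39]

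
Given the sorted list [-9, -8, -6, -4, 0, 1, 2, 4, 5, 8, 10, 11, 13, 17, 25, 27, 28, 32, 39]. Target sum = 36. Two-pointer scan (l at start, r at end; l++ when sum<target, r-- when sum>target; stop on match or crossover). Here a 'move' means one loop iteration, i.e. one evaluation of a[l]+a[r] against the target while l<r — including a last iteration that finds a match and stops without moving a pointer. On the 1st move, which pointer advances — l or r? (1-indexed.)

l

l=1 r=19: -9+39=30 <36, l++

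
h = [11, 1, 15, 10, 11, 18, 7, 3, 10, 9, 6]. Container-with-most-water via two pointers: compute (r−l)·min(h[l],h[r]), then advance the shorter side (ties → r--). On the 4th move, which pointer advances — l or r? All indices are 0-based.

r

[0,10] min(11,6)*10=60 best=60 * → r--
[0,9] min(11,9)*9=81 best=81 * → r--
[0,8] min(11,10)*8=80 best=81 → r--
[0,7] min(11,3)*7=21 best=81 → r--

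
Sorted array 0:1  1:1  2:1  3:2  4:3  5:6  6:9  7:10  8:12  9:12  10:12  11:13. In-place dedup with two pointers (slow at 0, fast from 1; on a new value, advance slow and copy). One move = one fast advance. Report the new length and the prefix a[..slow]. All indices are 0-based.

slow=0 fast=1: a[fast]=1=a[slow] dup, fast++
slow=0 fast=2: a[fast]=1=a[slow] dup, fast++
slow=0 fast=3: a[fast]=2≠a[slow]=1 write a[1]=2, slow++,fast++
slow=1 fast=4: a[fast]=3≠a[slow]=2 write a[2]=3, slow++,fast++
slow=2 fast=5: a[fast]=6≠a[slow]=3 write a[3]=6, slow++,fast++
slow=3 fast=6: a[fast]=9≠a[slow]=6 write a[4]=9, slow++,fast++
slow=4 fast=7: a[fast]=10≠a[slow]=9 write a[5]=10, slow++,fast++
slow=5 fast=8: a[fast]=12≠a[slow]=10 write a[6]=12, slow++,fast++
slow=6 fast=9: a[fast]=12=a[slow] dup, fast++
slow=6 fast=10: a[fast]=12=a[slow] dup, fast++
slow=6 fast=11: a[fast]=13≠a[slow]=12 write a[7]=13, slow++,fast++

length 8; prefix = [1, 2, 3, 6, 9, 10, 12, 13]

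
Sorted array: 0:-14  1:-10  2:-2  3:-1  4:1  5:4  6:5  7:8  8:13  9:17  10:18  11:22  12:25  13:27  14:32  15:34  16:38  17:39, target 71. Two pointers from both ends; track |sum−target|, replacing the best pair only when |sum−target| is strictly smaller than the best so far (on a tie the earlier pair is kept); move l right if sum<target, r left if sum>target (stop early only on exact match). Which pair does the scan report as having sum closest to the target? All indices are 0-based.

l=0 r=17: -14+39=25 d=46 *, l++
l=1 r=17: -10+39=29 d=42 *, l++
l=2 r=17: -2+39=37 d=34 *, l++
l=3 r=17: -1+39=38 d=33 *, l++
l=4 r=17: 1+39=40 d=31 *, l++
l=5 r=17: 4+39=43 d=28 *, l++
l=6 r=17: 5+39=44 d=27 *, l++
l=7 r=17: 8+39=47 d=24 *, l++
l=8 r=17: 13+39=52 d=19 *, l++
l=9 r=17: 17+39=56 d=15 *, l++
l=10 r=17: 18+39=57 d=14 *, l++
l=11 r=17: 22+39=61 d=10 *, l++
l=12 r=17: 25+39=64 d=7 *, l++
l=13 r=17: 27+39=66 d=5 *, l++
l=14 r=17: 32+39=71 d=0 *, stop

pair (32, 39) with sum 71 (|Δ|=0)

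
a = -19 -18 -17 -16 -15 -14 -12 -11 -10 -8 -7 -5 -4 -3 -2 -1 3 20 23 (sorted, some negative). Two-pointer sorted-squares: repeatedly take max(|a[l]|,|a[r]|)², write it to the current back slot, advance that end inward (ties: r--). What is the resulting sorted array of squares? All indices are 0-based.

[0,18] |-19|<=|23| out[18]=529 → r--
[0,17] |-19|<=|20| out[17]=400 → r--
[0,16] |-19|>|3| out[16]=361 → l++
[1,16] |-18|>|3| out[15]=324 → l++
[2,16] |-17|>|3| out[14]=289 → l++
[3,16] |-16|>|3| out[13]=256 → l++
[4,16] |-15|>|3| out[12]=225 → l++
[5,16] |-14|>|3| out[11]=196 → l++
[6,16] |-12|>|3| out[10]=144 → l++
[7,16] |-11|>|3| out[9]=121 → l++
[8,16] |-10|>|3| out[8]=100 → l++
[9,16] |-8|>|3| out[7]=64 → l++
[10,16] |-7|>|3| out[6]=49 → l++
[11,16] |-5|>|3| out[5]=25 → l++
[12,16] |-4|>|3| out[4]=16 → l++
[13,16] |-3|<=|3| out[3]=9 → r--
[13,15] |-3|>|-1| out[2]=9 → l++
[14,15] |-2|>|-1| out[1]=4 → l++
[15,15] |-1|<=|-1| out[0]=1 → r--

[1, 4, 9, 9, 16, 25, 49, 64, 100, 121, 144, 196, 225, 256, 289, 324, 361, 400, 529]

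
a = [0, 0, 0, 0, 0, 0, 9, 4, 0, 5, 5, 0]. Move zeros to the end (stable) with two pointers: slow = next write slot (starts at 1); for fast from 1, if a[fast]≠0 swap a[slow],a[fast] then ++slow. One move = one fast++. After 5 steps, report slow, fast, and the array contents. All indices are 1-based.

(s=1,f=1) a[fast]=0 → fast++
(s=1,f=2) a[fast]=0 → fast++
(s=1,f=3) a[fast]=0 → fast++
(s=1,f=4) a[fast]=0 → fast++
(s=1,f=5) a[fast]=0 → fast++

slow=1, fast=6, a=[0, 0, 0, 0, 0, 0, 9, 4, 0, 5, 5, 0]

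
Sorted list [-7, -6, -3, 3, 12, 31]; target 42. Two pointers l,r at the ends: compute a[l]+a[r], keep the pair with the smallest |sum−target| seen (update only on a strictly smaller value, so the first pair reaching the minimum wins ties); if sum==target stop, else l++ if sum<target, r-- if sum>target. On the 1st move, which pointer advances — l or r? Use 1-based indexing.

l=1 r=6: -7+31=24 d=18 *, l++

l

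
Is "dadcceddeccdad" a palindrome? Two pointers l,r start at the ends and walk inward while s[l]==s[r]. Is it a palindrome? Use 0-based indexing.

l=0 r=13: 'd'=='d', l++,r--
l=1 r=12: 'a'=='a', l++,r--
l=2 r=11: 'd'=='d', l++,r--
l=3 r=10: 'c'=='c', l++,r--
l=4 r=9: 'c'=='c', l++,r--
l=5 r=8: 'e'=='e', l++,r--
l=6 r=7: 'd'=='d', l++,r--

palindrome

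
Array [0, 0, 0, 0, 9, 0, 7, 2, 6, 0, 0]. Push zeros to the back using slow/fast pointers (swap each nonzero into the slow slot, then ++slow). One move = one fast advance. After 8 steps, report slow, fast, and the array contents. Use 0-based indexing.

slow=0 fast=0: a[fast]=0, fast++
slow=0 fast=1: a[fast]=0, fast++
slow=0 fast=2: a[fast]=0, fast++
slow=0 fast=3: a[fast]=0, fast++
slow=0 fast=4: a[fast]=9≠0 swap→a[0]=9, slow++,fast++
slow=1 fast=5: a[fast]=0, fast++
slow=1 fast=6: a[fast]=7≠0 swap→a[1]=7, slow++,fast++
slow=2 fast=7: a[fast]=2≠0 swap→a[2]=2, slow++,fast++

slow=3, fast=8, a=[9, 7, 2, 0, 0, 0, 0, 0, 6, 0, 0]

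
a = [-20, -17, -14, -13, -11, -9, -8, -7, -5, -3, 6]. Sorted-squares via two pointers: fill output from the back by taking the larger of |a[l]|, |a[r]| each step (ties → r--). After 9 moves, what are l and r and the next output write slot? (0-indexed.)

l=0 r=10: |-20|>|6| out[10]=400, l++
l=1 r=10: |-17|>|6| out[9]=289, l++
l=2 r=10: |-14|>|6| out[8]=196, l++
l=3 r=10: |-13|>|6| out[7]=169, l++
l=4 r=10: |-11|>|6| out[6]=121, l++
l=5 r=10: |-9|>|6| out[5]=81, l++
l=6 r=10: |-8|>|6| out[4]=64, l++
l=7 r=10: |-7|>|6| out[3]=49, l++
l=8 r=10: |-5|<=|6| out[2]=36, r--

l=8, r=9, next write slot=1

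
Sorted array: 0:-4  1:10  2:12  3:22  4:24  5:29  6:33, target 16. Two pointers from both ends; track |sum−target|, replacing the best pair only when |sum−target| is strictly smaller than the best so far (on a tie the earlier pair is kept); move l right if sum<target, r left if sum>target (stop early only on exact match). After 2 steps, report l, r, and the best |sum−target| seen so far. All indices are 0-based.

l=0 r=6: -4+33=29 d=13 *, r--
l=0 r=5: -4+29=25 d=9 *, r--

l=0, r=4, best |Δ|=9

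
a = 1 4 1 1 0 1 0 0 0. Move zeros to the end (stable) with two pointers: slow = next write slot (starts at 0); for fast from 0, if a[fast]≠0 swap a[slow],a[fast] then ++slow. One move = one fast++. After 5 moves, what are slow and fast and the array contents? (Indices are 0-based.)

(s=0,f=0) a[fast]=1≠0 swap→a[0]=1 → slow++,fast++
(s=1,f=1) a[fast]=4≠0 swap→a[1]=4 → slow++,fast++
(s=2,f=2) a[fast]=1≠0 swap→a[2]=1 → slow++,fast++
(s=3,f=3) a[fast]=1≠0 swap→a[3]=1 → slow++,fast++
(s=4,f=4) a[fast]=0 → fast++

slow=4, fast=5, a=[1, 4, 1, 1, 0, 1, 0, 0, 0]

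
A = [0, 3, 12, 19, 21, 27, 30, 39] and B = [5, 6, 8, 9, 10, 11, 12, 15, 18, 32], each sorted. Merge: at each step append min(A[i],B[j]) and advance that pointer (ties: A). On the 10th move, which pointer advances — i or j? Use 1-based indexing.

j

[i=1,j=1] A[i]=0<=B[j]=5 take 0 → i++
[i=2,j=1] A[i]=3<=B[j]=5 take 3 → i++
[i=3,j=1] A[i]=12>B[j]=5 take 5 → j++
[i=3,j=2] A[i]=12>B[j]=6 take 6 → j++
[i=3,j=3] A[i]=12>B[j]=8 take 8 → j++
[i=3,j=4] A[i]=12>B[j]=9 take 9 → j++
[i=3,j=5] A[i]=12>B[j]=10 take 10 → j++
[i=3,j=6] A[i]=12>B[j]=11 take 11 → j++
[i=3,j=7] A[i]=12<=B[j]=12 take 12 → i++
[i=4,j=7] A[i]=19>B[j]=12 take 12 → j++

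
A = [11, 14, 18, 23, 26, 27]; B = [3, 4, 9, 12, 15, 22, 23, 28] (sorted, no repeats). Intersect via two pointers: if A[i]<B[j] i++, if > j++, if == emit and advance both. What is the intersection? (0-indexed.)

intersection = [23]

[i=0,j=0] 11>3 → j++
[i=0,j=1] 11>4 → j++
[i=0,j=2] 11>9 → j++
[i=0,j=3] 11<12 → i++
[i=1,j=3] 14>12 → j++
[i=1,j=4] 14<15 → i++
[i=2,j=4] 18>15 → j++
[i=2,j=5] 18<22 → i++
[i=3,j=5] 23>22 → j++
[i=3,j=6] 23==23 emit → i++,j++
[i=4,j=7] 26<28 → i++
[i=5,j=7] 27<28 → i++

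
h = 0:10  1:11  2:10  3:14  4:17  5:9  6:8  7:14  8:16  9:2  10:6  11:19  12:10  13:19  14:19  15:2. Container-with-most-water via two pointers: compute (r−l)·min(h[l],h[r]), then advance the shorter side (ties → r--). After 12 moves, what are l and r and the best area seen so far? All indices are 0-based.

l=11, r=14, best area=170

l=0 r=15: min(10,2)*15=30 best=30 *, r--
l=0 r=14: min(10,19)*14=140 best=140 *, l++
l=1 r=14: min(11,19)*13=143 best=143 *, l++
l=2 r=14: min(10,19)*12=120 best=143, l++
l=3 r=14: min(14,19)*11=154 best=154 *, l++
l=4 r=14: min(17,19)*10=170 best=170 *, l++
l=5 r=14: min(9,19)*9=81 best=170, l++
l=6 r=14: min(8,19)*8=64 best=170, l++
l=7 r=14: min(14,19)*7=98 best=170, l++
l=8 r=14: min(16,19)*6=96 best=170, l++
l=9 r=14: min(2,19)*5=10 best=170, l++
l=10 r=14: min(6,19)*4=24 best=170, l++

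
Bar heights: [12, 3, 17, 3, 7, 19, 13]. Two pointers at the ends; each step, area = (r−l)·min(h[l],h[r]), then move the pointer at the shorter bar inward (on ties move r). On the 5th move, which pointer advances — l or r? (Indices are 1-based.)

l

l=1 r=7: min(12,13)*6=72 best=72 *, l++
l=2 r=7: min(3,13)*5=15 best=72, l++
l=3 r=7: min(17,13)*4=52 best=72, r--
l=3 r=6: min(17,19)*3=51 best=72, l++
l=4 r=6: min(3,19)*2=6 best=72, l++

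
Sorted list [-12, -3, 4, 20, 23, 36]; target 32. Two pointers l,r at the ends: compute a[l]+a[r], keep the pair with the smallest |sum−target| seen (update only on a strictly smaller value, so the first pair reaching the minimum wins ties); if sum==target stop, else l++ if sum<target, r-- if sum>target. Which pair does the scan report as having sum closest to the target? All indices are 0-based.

pair (-3, 36) with sum 33 (|Δ|=1)

l=0 r=5: -12+36=24 d=8 *, l++
l=1 r=5: -3+36=33 d=1 *, r--
l=1 r=4: -3+23=20 d=12, l++
l=2 r=4: 4+23=27 d=5, l++
l=3 r=4: 20+23=43 d=11, r--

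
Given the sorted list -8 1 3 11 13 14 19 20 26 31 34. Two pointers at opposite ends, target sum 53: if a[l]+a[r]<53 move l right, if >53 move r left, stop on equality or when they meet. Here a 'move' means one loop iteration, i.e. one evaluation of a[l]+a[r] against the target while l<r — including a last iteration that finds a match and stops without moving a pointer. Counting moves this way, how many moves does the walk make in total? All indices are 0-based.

7 moves

l=0 r=10: -8+34=26 <53, l++
l=1 r=10: 1+34=35 <53, l++
l=2 r=10: 3+34=37 <53, l++
l=3 r=10: 11+34=45 <53, l++
l=4 r=10: 13+34=47 <53, l++
l=5 r=10: 14+34=48 <53, l++
l=6 r=10: 19+34=53, found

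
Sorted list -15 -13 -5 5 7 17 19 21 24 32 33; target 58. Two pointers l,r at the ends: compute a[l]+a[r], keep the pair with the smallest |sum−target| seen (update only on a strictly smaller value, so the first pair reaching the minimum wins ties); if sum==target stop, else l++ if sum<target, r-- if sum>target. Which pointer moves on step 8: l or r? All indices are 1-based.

l

l=1 r=11: -15+33=18 d=40 *, l++
l=2 r=11: -13+33=20 d=38 *, l++
l=3 r=11: -5+33=28 d=30 *, l++
l=4 r=11: 5+33=38 d=20 *, l++
l=5 r=11: 7+33=40 d=18 *, l++
l=6 r=11: 17+33=50 d=8 *, l++
l=7 r=11: 19+33=52 d=6 *, l++
l=8 r=11: 21+33=54 d=4 *, l++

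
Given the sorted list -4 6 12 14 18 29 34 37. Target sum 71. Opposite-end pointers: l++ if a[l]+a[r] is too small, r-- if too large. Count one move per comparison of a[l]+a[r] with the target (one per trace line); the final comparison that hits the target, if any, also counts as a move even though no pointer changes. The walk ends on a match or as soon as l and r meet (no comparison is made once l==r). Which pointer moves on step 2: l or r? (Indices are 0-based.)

l=0 r=7: -4+37=33 <71, l++
l=1 r=7: 6+37=43 <71, l++

l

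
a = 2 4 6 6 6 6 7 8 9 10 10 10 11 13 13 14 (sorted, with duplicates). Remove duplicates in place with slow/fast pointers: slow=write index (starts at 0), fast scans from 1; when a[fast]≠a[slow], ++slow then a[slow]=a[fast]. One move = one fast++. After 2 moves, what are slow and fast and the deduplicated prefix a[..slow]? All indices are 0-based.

slow=2, fast=3, prefix=[2, 4, 6]

(s=0,f=1) a[fast]=4≠a[slow]=2 write a[1]=4 → slow++,fast++
(s=1,f=2) a[fast]=6≠a[slow]=4 write a[2]=6 → slow++,fast++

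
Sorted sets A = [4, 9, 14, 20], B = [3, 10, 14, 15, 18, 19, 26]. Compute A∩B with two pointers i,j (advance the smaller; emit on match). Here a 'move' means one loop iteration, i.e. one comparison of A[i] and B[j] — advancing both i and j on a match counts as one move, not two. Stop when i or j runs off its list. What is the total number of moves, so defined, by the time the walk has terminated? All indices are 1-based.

[i=1,j=1] 4>3 → j++
[i=1,j=2] 4<10 → i++
[i=2,j=2] 9<10 → i++
[i=3,j=2] 14>10 → j++
[i=3,j=3] 14==14 emit → i++,j++
[i=4,j=4] 20>15 → j++
[i=4,j=5] 20>18 → j++
[i=4,j=6] 20>19 → j++
[i=4,j=7] 20<26 → i++

9 moves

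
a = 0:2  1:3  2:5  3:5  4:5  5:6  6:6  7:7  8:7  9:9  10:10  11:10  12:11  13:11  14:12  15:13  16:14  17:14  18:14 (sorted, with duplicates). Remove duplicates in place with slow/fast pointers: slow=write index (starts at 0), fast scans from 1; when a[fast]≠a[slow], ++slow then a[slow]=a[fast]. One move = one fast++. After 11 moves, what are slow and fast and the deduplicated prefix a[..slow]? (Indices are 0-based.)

slow=6, fast=12, prefix=[2, 3, 5, 6, 7, 9, 10]

(s=0,f=1) a[fast]=3≠a[slow]=2 write a[1]=3 → slow++,fast++
(s=1,f=2) a[fast]=5≠a[slow]=3 write a[2]=5 → slow++,fast++
(s=2,f=3) a[fast]=5=a[slow] dup → fast++
(s=2,f=4) a[fast]=5=a[slow] dup → fast++
(s=2,f=5) a[fast]=6≠a[slow]=5 write a[3]=6 → slow++,fast++
(s=3,f=6) a[fast]=6=a[slow] dup → fast++
(s=3,f=7) a[fast]=7≠a[slow]=6 write a[4]=7 → slow++,fast++
(s=4,f=8) a[fast]=7=a[slow] dup → fast++
(s=4,f=9) a[fast]=9≠a[slow]=7 write a[5]=9 → slow++,fast++
(s=5,f=10) a[fast]=10≠a[slow]=9 write a[6]=10 → slow++,fast++
(s=6,f=11) a[fast]=10=a[slow] dup → fast++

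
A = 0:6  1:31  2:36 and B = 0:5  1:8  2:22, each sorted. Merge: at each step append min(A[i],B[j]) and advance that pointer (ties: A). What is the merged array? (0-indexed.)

i=0 j=0: A[i]=6>B[j]=5 take 5, j++
i=0 j=1: A[i]=6<=B[j]=8 take 6, i++
i=1 j=1: A[i]=31>B[j]=8 take 8, j++
i=1 j=2: A[i]=31>B[j]=22 take 22, j++
i=1 j=3: B done, take A[i]=31, i++
i=2 j=3: B done, take A[i]=36, i++

[5, 6, 8, 22, 31, 36]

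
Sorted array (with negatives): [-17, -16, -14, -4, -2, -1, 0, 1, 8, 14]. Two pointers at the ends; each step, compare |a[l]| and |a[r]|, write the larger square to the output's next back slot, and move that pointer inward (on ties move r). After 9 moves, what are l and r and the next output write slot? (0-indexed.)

l=6, r=6, next write slot=0

l=0 r=9: |-17|>|14| out[9]=289, l++
l=1 r=9: |-16|>|14| out[8]=256, l++
l=2 r=9: |-14|<=|14| out[7]=196, r--
l=2 r=8: |-14|>|8| out[6]=196, l++
l=3 r=8: |-4|<=|8| out[5]=64, r--
l=3 r=7: |-4|>|1| out[4]=16, l++
l=4 r=7: |-2|>|1| out[3]=4, l++
l=5 r=7: |-1|<=|1| out[2]=1, r--
l=5 r=6: |-1|>|0| out[1]=1, l++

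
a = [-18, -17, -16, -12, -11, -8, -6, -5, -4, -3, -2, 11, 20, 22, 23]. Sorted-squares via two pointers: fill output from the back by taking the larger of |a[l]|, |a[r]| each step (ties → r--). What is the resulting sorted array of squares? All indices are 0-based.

[4, 9, 16, 25, 36, 64, 121, 121, 144, 256, 289, 324, 400, 484, 529]

l=0 r=14: |-18|<=|23| out[14]=529, r--
l=0 r=13: |-18|<=|22| out[13]=484, r--
l=0 r=12: |-18|<=|20| out[12]=400, r--
l=0 r=11: |-18|>|11| out[11]=324, l++
l=1 r=11: |-17|>|11| out[10]=289, l++
l=2 r=11: |-16|>|11| out[9]=256, l++
l=3 r=11: |-12|>|11| out[8]=144, l++
l=4 r=11: |-11|<=|11| out[7]=121, r--
l=4 r=10: |-11|>|-2| out[6]=121, l++
l=5 r=10: |-8|>|-2| out[5]=64, l++
l=6 r=10: |-6|>|-2| out[4]=36, l++
l=7 r=10: |-5|>|-2| out[3]=25, l++
l=8 r=10: |-4|>|-2| out[2]=16, l++
l=9 r=10: |-3|>|-2| out[1]=9, l++
l=10 r=10: |-2|<=|-2| out[0]=4, r--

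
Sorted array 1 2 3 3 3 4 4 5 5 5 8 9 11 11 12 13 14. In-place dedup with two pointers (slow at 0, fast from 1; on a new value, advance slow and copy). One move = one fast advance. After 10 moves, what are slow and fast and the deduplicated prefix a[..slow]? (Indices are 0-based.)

slow=5, fast=11, prefix=[1, 2, 3, 4, 5, 8]

(s=0,f=1) a[fast]=2≠a[slow]=1 write a[1]=2 → slow++,fast++
(s=1,f=2) a[fast]=3≠a[slow]=2 write a[2]=3 → slow++,fast++
(s=2,f=3) a[fast]=3=a[slow] dup → fast++
(s=2,f=4) a[fast]=3=a[slow] dup → fast++
(s=2,f=5) a[fast]=4≠a[slow]=3 write a[3]=4 → slow++,fast++
(s=3,f=6) a[fast]=4=a[slow] dup → fast++
(s=3,f=7) a[fast]=5≠a[slow]=4 write a[4]=5 → slow++,fast++
(s=4,f=8) a[fast]=5=a[slow] dup → fast++
(s=4,f=9) a[fast]=5=a[slow] dup → fast++
(s=4,f=10) a[fast]=8≠a[slow]=5 write a[5]=8 → slow++,fast++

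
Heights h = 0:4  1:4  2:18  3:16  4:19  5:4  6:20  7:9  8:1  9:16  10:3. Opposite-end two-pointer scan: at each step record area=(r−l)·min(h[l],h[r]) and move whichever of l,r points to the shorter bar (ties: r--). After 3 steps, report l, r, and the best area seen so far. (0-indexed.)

[0,10] min(4,3)*10=30 best=30 * → r--
[0,9] min(4,16)*9=36 best=36 * → l++
[1,9] min(4,16)*8=32 best=36 → l++

l=2, r=9, best area=36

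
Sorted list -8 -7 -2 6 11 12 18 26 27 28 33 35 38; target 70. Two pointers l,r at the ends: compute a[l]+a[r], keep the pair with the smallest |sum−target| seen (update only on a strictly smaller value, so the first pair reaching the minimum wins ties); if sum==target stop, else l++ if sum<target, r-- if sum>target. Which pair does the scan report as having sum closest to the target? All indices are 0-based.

l=0 r=12: -8+38=30 d=40 *, l++
l=1 r=12: -7+38=31 d=39 *, l++
l=2 r=12: -2+38=36 d=34 *, l++
l=3 r=12: 6+38=44 d=26 *, l++
l=4 r=12: 11+38=49 d=21 *, l++
l=5 r=12: 12+38=50 d=20 *, l++
l=6 r=12: 18+38=56 d=14 *, l++
l=7 r=12: 26+38=64 d=6 *, l++
l=8 r=12: 27+38=65 d=5 *, l++
l=9 r=12: 28+38=66 d=4 *, l++
l=10 r=12: 33+38=71 d=1 *, r--
l=10 r=11: 33+35=68 d=2, l++

pair (33, 38) with sum 71 (|Δ|=1)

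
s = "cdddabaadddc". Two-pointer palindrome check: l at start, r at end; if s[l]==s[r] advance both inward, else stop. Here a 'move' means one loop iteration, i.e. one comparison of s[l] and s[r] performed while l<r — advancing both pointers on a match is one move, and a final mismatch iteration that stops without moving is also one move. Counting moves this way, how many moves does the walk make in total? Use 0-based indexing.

l=0 r=11: 'c'=='c', l++,r--
l=1 r=10: 'd'=='d', l++,r--
l=2 r=9: 'd'=='d', l++,r--
l=3 r=8: 'd'=='d', l++,r--
l=4 r=7: 'a'=='a', l++,r--
l=5 r=6: 'b'!='a', stop

6 moves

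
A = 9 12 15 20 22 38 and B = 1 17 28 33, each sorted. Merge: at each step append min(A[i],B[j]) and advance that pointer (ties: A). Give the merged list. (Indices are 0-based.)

[i=0,j=0] A[i]=9>B[j]=1 take 1 → j++
[i=0,j=1] A[i]=9<=B[j]=17 take 9 → i++
[i=1,j=1] A[i]=12<=B[j]=17 take 12 → i++
[i=2,j=1] A[i]=15<=B[j]=17 take 15 → i++
[i=3,j=1] A[i]=20>B[j]=17 take 17 → j++
[i=3,j=2] A[i]=20<=B[j]=28 take 20 → i++
[i=4,j=2] A[i]=22<=B[j]=28 take 22 → i++
[i=5,j=2] A[i]=38>B[j]=28 take 28 → j++
[i=5,j=3] A[i]=38>B[j]=33 take 33 → j++
[i=5,j=4] B done, take A[i]=38 → i++

[1, 9, 12, 15, 17, 20, 22, 28, 33, 38]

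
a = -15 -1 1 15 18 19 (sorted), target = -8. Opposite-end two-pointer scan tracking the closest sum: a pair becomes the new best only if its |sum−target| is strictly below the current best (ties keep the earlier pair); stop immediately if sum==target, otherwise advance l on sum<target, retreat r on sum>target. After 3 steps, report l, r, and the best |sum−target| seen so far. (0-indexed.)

[0,5] -15+19=4 d=12 * → r--
[0,4] -15+18=3 d=11 * → r--
[0,3] -15+15=0 d=8 * → r--

l=0, r=2, best |Δ|=8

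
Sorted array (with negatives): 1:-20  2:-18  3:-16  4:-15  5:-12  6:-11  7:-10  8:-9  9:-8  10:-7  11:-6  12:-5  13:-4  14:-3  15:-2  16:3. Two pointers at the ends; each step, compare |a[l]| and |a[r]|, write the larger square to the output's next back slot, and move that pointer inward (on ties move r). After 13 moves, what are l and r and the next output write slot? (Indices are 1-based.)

l=14, r=16, next write slot=3

l=1 r=16: |-20|>|3| out[16]=400, l++
l=2 r=16: |-18|>|3| out[15]=324, l++
l=3 r=16: |-16|>|3| out[14]=256, l++
l=4 r=16: |-15|>|3| out[13]=225, l++
l=5 r=16: |-12|>|3| out[12]=144, l++
l=6 r=16: |-11|>|3| out[11]=121, l++
l=7 r=16: |-10|>|3| out[10]=100, l++
l=8 r=16: |-9|>|3| out[9]=81, l++
l=9 r=16: |-8|>|3| out[8]=64, l++
l=10 r=16: |-7|>|3| out[7]=49, l++
l=11 r=16: |-6|>|3| out[6]=36, l++
l=12 r=16: |-5|>|3| out[5]=25, l++
l=13 r=16: |-4|>|3| out[4]=16, l++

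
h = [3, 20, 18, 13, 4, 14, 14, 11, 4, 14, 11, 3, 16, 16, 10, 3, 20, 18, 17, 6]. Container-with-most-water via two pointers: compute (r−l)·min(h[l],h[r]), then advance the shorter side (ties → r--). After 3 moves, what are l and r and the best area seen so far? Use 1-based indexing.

l=2, r=18, best area=289

[1,20] min(3,6)*19=57 best=57 * → l++
[2,20] min(20,6)*18=108 best=108 * → r--
[2,19] min(20,17)*17=289 best=289 * → r--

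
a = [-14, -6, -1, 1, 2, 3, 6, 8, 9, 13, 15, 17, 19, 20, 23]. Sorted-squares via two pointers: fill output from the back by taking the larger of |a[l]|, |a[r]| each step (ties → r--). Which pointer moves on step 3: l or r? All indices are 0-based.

l=0 r=14: |-14|<=|23| out[14]=529, r--
l=0 r=13: |-14|<=|20| out[13]=400, r--
l=0 r=12: |-14|<=|19| out[12]=361, r--

r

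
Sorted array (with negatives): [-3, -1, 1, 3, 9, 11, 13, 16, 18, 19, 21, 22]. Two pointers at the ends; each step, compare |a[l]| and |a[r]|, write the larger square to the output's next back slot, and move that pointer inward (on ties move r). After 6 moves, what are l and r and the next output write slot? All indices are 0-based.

l=0, r=5, next write slot=5

l=0 r=11: |-3|<=|22| out[11]=484, r--
l=0 r=10: |-3|<=|21| out[10]=441, r--
l=0 r=9: |-3|<=|19| out[9]=361, r--
l=0 r=8: |-3|<=|18| out[8]=324, r--
l=0 r=7: |-3|<=|16| out[7]=256, r--
l=0 r=6: |-3|<=|13| out[6]=169, r--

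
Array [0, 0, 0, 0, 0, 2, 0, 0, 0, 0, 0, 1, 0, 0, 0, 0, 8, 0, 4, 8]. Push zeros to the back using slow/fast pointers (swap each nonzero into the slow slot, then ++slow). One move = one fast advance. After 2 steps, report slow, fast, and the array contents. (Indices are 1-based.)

(s=1,f=1) a[fast]=0 → fast++
(s=1,f=2) a[fast]=0 → fast++

slow=1, fast=3, a=[0, 0, 0, 0, 0, 2, 0, 0, 0, 0, 0, 1, 0, 0, 0, 0, 8, 0, 4, 8]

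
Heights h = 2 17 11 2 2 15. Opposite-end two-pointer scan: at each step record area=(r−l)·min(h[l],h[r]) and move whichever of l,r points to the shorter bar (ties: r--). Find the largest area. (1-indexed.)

max area = 60

[1,6] min(2,15)*5=10 best=10 * → l++
[2,6] min(17,15)*4=60 best=60 * → r--
[2,5] min(17,2)*3=6 best=60 → r--
[2,4] min(17,2)*2=4 best=60 → r--
[2,3] min(17,11)*1=11 best=60 → r--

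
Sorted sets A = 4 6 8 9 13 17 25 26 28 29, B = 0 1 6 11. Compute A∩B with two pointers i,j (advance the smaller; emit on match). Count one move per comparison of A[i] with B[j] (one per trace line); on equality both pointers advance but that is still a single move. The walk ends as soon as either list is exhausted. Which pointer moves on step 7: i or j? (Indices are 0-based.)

[i=0,j=0] 4>0 → j++
[i=0,j=1] 4>1 → j++
[i=0,j=2] 4<6 → i++
[i=1,j=2] 6==6 emit → i++,j++
[i=2,j=3] 8<11 → i++
[i=3,j=3] 9<11 → i++
[i=4,j=3] 13>11 → j++

j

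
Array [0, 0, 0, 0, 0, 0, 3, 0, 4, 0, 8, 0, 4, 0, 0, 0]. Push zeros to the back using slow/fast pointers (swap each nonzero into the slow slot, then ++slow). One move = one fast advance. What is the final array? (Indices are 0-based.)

slow=0 fast=0: a[fast]=0, fast++
slow=0 fast=1: a[fast]=0, fast++
slow=0 fast=2: a[fast]=0, fast++
slow=0 fast=3: a[fast]=0, fast++
slow=0 fast=4: a[fast]=0, fast++
slow=0 fast=5: a[fast]=0, fast++
slow=0 fast=6: a[fast]=3≠0 swap→a[0]=3, slow++,fast++
slow=1 fast=7: a[fast]=0, fast++
slow=1 fast=8: a[fast]=4≠0 swap→a[1]=4, slow++,fast++
slow=2 fast=9: a[fast]=0, fast++
slow=2 fast=10: a[fast]=8≠0 swap→a[2]=8, slow++,fast++
slow=3 fast=11: a[fast]=0, fast++
slow=3 fast=12: a[fast]=4≠0 swap→a[3]=4, slow++,fast++
slow=4 fast=13: a[fast]=0, fast++
slow=4 fast=14: a[fast]=0, fast++
slow=4 fast=15: a[fast]=0, fast++

[3, 4, 8, 4, 0, 0, 0, 0, 0, 0, 0, 0, 0, 0, 0, 0]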